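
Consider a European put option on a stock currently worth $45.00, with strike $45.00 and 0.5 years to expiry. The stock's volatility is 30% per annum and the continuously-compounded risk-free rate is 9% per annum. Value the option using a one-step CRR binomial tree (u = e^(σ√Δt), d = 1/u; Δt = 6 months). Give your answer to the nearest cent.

$3.66

CRR parameters: u = e^(σ√Δt) = e^(0.3·√0.5) = 1.2363, d = 1/u = 0.8089
Per-period rate: rΔt = 0.09·0.5 = 0.045, so R = e^0.045 = 1.0460
Risk-neutral probability p = (e^0.045 − 0.8089)/(1.2363 − 0.8089) = 0.2372/0.4275 = 0.5548
Terminal stock prices: S_u = 55.63, S_d = 36.4
Terminal payoffs (K − S): max(-10.63, 0) = 0, max(8.601, 0) = 8.601
Node 0 (S = 45): V_0 = e^(−0.045)·[0.5548·0.0000 + 0.4452·8.6014] = 3.6605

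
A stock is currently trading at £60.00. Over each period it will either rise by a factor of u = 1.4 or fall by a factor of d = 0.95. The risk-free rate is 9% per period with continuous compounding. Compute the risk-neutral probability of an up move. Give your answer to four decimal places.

Risk-neutral probability p = (e^0.09 − 0.95)/(1.4 − 0.95) = 0.1442/0.4500 = 0.3204

p = 0.3204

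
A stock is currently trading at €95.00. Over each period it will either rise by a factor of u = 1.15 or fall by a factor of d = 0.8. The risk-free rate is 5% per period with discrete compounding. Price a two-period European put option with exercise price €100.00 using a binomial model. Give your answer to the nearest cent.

€7.57

Risk-neutral probability p = (1 + 0.05 − 0.8)/(1.15 − 0.8) = 0.2500/0.3500 = 0.7143
Terminal stock prices: S_uu = 125.6, S_ud = 87.4, S_dd = 60.8
Terminal payoffs (K − S): max(-25.64, 0) = 0, max(12.6, 0) = 12.6, max(39.2, 0) = 39.2
Node u (S = 109.2): V_u = 1/1.05·[0.7143·0.0000 + 0.2857·12.6000] = 3.4286
Node d (S = 76): V_d = 1/1.05·[0.7143·12.6000 + 0.2857·39.2000] = 19.2381
Node 0 (S = 95): V_0 = 1/1.05·[0.7143·3.4286 + 0.2857·19.2381] = 7.5672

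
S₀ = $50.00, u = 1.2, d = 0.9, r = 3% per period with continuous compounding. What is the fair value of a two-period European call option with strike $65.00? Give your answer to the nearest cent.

Risk-neutral probability p = (e^0.03 − 0.9)/(1.2 − 0.9) = 0.1305/0.3000 = 0.4348
Terminal stock prices: S_uu = 72, S_ud = 54, S_dd = 40.5
Terminal payoffs (S − K): max(7, 0) = 7, max(-11, 0) = 0, max(-24.5, 0) = 0
Node u (S = 60): V_u = e^(−0.03)·[0.4348·7.0000 + 0.5652·0.0000] = 2.9540
Node d (S = 45): V_d = e^(−0.03)·[0.4348·0.0000 + 0.5652·0.0000] = 0.0000
Node 0 (S = 50): V_0 = e^(−0.03)·[0.4348·2.9540 + 0.5652·0.0000] = 1.2466

$1.25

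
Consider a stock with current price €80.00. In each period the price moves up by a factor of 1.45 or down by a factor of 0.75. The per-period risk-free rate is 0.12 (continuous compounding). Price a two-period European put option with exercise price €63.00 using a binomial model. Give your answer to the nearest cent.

Risk-neutral probability p = (e^0.12 − 0.75)/(1.45 − 0.75) = 0.3775/0.7000 = 0.5393
Terminal stock prices: S_uu = 168.2, S_ud = 87, S_dd = 45
Terminal payoffs (K − S): max(-105.2, 0) = 0, max(-24, 0) = 0, max(18, 0) = 18
Node u (S = 116): V_u = e^(−0.12)·[0.5393·0.0000 + 0.4607·0.0000] = 0.0000
Node d (S = 60): V_d = e^(−0.12)·[0.5393·0.0000 + 0.4607·18.0000] = 7.3552
Node 0 (S = 80): V_0 = e^(−0.12)·[0.5393·0.0000 + 0.4607·7.3552] = 3.0055

€3.01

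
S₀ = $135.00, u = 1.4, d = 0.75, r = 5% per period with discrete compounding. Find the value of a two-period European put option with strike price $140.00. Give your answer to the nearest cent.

$16.85

Risk-neutral probability p = (1 + 0.05 − 0.75)/(1.4 − 0.75) = 0.3000/0.6500 = 0.4615
Terminal stock prices: S_uu = 264.6, S_ud = 141.8, S_dd = 75.94
Terminal payoffs (K − S): max(-124.6, 0) = 0, max(-1.75, 0) = 0, max(64.06, 0) = 64.06
Node u (S = 189): V_u = 1/1.05·[0.4615·0.0000 + 0.5385·0.0000] = 0.0000
Node d (S = 101.2): V_d = 1/1.05·[0.4615·0.0000 + 0.5385·64.0625] = 32.8526
Node 0 (S = 135): V_0 = 1/1.05·[0.4615·0.0000 + 0.5385·32.8526] = 16.8475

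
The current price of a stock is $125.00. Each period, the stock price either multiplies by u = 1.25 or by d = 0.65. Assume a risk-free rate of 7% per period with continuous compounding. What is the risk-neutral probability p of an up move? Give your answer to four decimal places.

Risk-neutral probability p = (e^0.07 − 0.65)/(1.25 − 0.65) = 0.4225/0.6000 = 0.7042

p = 0.7042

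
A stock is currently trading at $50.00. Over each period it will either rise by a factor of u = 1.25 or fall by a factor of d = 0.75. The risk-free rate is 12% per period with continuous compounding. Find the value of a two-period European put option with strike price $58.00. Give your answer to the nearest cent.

Risk-neutral probability p = (e^0.12 − 0.75)/(1.25 − 0.75) = 0.3775/0.5000 = 0.7550
Terminal stock prices: S_uu = 78.12, S_ud = 46.88, S_dd = 28.12
Terminal payoffs (K − S): max(-20.12, 0) = 0, max(11.12, 0) = 11.12, max(29.88, 0) = 29.88
Node u (S = 62.5): V_u = e^(−0.12)·[0.7550·0.0000 + 0.2450·11.1250] = 2.4175
Node d (S = 37.5): V_d = e^(−0.12)·[0.7550·11.1250 + 0.2450·29.8750] = 13.9414
Node 0 (S = 50): V_0 = e^(−0.12)·[0.7550·2.4175 + 0.2450·13.9414] = 4.6483

$4.65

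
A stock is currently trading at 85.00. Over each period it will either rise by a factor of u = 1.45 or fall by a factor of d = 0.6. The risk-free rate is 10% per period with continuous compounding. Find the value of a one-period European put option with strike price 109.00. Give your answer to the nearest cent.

Risk-neutral probability p = (e^0.1 − 0.6)/(1.45 − 0.6) = 0.5052/0.8500 = 0.5943
Terminal stock prices: S_u = 123.2, S_d = 51
Terminal payoffs (K − S): max(-14.25, 0) = 0, max(58, 0) = 58
Node 0 (S = 85): V_0 = e^(−0.1)·[0.5943·0.0000 + 0.4057·58.0000] = 21.2904

21.29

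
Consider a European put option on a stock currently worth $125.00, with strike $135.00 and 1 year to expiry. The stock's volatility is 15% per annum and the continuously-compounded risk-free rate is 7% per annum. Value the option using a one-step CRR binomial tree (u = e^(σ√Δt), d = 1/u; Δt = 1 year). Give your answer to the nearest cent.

CRR parameters: u = e^(σ√Δt) = e^(0.15·√1) = 1.1618, d = 1/u = 0.8607
Per-period rate: rΔt = 0.07·1 = 0.07, so R = e^0.07 = 1.0725
Risk-neutral probability p = (e^0.07 − 0.8607)/(1.1618 − 0.8607) = 0.2118/0.3011 = 0.7034
Terminal stock prices: S_u = 145.2, S_d = 107.6
Terminal payoffs (K − S): max(-10.23, 0) = 0, max(27.41, 0) = 27.41
Node 0 (S = 125): V_0 = e^(−0.07)·[0.7034·0.0000 + 0.2966·27.4115] = 7.5816

$7.58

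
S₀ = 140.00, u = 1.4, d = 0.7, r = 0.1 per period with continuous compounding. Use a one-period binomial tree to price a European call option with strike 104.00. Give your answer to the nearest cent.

Risk-neutral probability p = (e^0.1 − 0.7)/(1.4 − 0.7) = 0.4052/0.7000 = 0.5788
Terminal stock prices: S_u = 196, S_d = 98
Terminal payoffs (S − K): max(92, 0) = 92, max(-6, 0) = 0
Node 0 (S = 140): V_0 = e^(−0.1)·[0.5788·92.0000 + 0.4212·0.0000] = 48.1835

48.18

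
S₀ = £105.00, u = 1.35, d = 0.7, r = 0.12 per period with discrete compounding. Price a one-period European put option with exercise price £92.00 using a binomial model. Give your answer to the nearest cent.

£5.84

Risk-neutral probability p = (1 + 0.12 − 0.7)/(1.35 − 0.7) = 0.4200/0.6500 = 0.6462
Terminal stock prices: S_u = 141.8, S_d = 73.5
Terminal payoffs (K − S): max(-49.75, 0) = 0, max(18.5, 0) = 18.5
Node 0 (S = 105): V_0 = 1/1.12·[0.6462·0.0000 + 0.3538·18.5000] = 5.8448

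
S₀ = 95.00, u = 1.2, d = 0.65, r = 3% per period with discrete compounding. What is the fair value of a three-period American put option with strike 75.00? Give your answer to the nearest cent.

Risk-neutral probability p = (1 + 0.03 − 0.65)/(1.2 − 0.65) = 0.3800/0.5500 = 0.6909
Terminal stock prices: S_uuu = 164.2, S_uud = 88.92, S_udd = 48.17, S_ddd = 26.09
Terminal payoffs (K − S): max(-89.16, 0) = 0, max(-13.92, 0) = 0, max(26.83, 0) = 26.83, max(48.91, 0) = 48.91
Node uu (S = 136.8): continuation = 1/1.03·[0.6909·0.0000 + 0.3091·0.0000] = 0.0000; exercise value = 0.0000 ≤ continuation, so V_uu = 0.0000
Node ud (S = 74.1): continuation = 1/1.03·[0.6909·0.0000 + 0.3091·26.8350] = 8.0529; exercise value = 0.9000 ≤ continuation, so V_ud = 8.0529
Node dd (S = 40.14): continuation = 1/1.03·[0.6909·26.8350 + 0.3091·48.9106] = 32.6780; exercise value = 34.8625 > continuation, so V_dd = 34.8625 (exercise)
Node u (S = 114): continuation = 1/1.03·[0.6909·0.0000 + 0.3091·8.0529] = 2.4166; exercise value = 0.0000 ≤ continuation, so V_u = 2.4166
Node d (S = 61.75): continuation = 1/1.03·[0.6909·8.0529 + 0.3091·34.8625] = 15.8636; exercise value = 13.2500 ≤ continuation, so V_d = 15.8636
Node 0 (S = 95): continuation = 1/1.03·[0.6909·2.4166 + 0.3091·15.8636] = 6.3815; exercise value = 0.0000 ≤ continuation, so V_0 = 6.3815

6.38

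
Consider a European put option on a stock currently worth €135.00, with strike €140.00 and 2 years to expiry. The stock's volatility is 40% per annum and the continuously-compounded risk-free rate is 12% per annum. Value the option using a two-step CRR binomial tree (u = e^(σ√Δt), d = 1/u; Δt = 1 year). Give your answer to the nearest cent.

€14.22

CRR parameters: u = e^(σ√Δt) = e^(0.4·√1) = 1.4918, d = 1/u = 0.6703
Per-period rate: rΔt = 0.12·1 = 0.12, so R = e^0.12 = 1.1275
Risk-neutral probability p = (e^0.12 − 0.6703)/(1.4918 − 0.6703) = 0.4572/0.8215 = 0.5565
Terminal stock prices: S_uu = 300.4, S_ud = 135, S_dd = 60.66
Terminal payoffs (K − S): max(-160.4, 0) = 0, max(5, 0) = 5, max(79.34, 0) = 79.34
Node u (S = 201.4): V_u = e^(−0.12)·[0.5565·0.0000 + 0.4435·5.0000] = 1.9667
Node d (S = 90.49): V_d = e^(−0.12)·[0.5565·5.0000 + 0.4435·79.3406] = 33.6757
Node 0 (S = 135): V_0 = e^(−0.12)·[0.5565·1.9667 + 0.4435·33.6757] = 14.2167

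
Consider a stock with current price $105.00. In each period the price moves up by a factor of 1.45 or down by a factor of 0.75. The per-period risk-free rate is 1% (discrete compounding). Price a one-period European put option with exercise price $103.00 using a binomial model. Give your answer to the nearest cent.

$15.09

Risk-neutral probability p = (1 + 0.01 − 0.75)/(1.45 − 0.75) = 0.2600/0.7000 = 0.3714
Terminal stock prices: S_u = 152.2, S_d = 78.75
Terminal payoffs (K − S): max(-49.25, 0) = 0, max(24.25, 0) = 24.25
Node 0 (S = 105): V_0 = 1/1.01·[0.3714·0.0000 + 0.6286·24.2500] = 15.0919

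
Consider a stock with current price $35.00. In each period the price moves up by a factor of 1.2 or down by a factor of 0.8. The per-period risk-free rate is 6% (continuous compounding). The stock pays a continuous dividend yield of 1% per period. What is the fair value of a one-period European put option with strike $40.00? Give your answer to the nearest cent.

Per-period risk-free factor R = e^0.06 = 1.0618; dividend-adjusted growth = e^(0.06−0.01) = 1.0513.
Risk-neutral probability p = (1.0513 − 0.8)/(1.2 − 0.8) = 0.2513/0.4000 = 0.6282
Terminal stock prices: S_u = 42, S_d = 28
Terminal payoffs (K − S): max(-2, 0) = 0, max(12, 0) = 12
Node 0 (S = 35): V_0 = e^(−0.06)·[0.6282·0.0000 + 0.3718·12.0000] = 4.2020

$4.20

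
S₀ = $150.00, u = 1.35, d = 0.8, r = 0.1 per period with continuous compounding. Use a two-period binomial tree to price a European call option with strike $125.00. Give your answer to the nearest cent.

$52.36

Risk-neutral probability p = (e^0.1 − 0.8)/(1.35 − 0.8) = 0.3052/0.5500 = 0.5549
Terminal stock prices: S_uu = 273.4, S_ud = 162, S_dd = 96
Terminal payoffs (S − K): max(148.4, 0) = 148.4, max(37, 0) = 37, max(-29, 0) = 0
Node u (S = 202.5): V_u = e^(−0.1)·[0.5549·148.3750 + 0.4451·37.0000] = 89.3953
Node d (S = 120): V_d = e^(−0.1)·[0.5549·37.0000 + 0.4451·0.0000] = 18.5760
Node 0 (S = 150): V_0 = e^(−0.1)·[0.5549·89.3953 + 0.4451·18.5760] = 52.3634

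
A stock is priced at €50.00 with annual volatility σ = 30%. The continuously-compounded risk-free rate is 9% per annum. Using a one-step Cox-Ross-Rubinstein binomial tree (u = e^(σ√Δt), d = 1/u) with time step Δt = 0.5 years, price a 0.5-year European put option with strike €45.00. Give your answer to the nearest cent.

€1.94

CRR parameters: u = e^(σ√Δt) = e^(0.3·√0.5) = 1.2363, d = 1/u = 0.8089
Per-period rate: rΔt = 0.09·0.5 = 0.045, so R = e^0.045 = 1.0460
Risk-neutral probability p = (e^0.045 − 0.8089)/(1.2363 − 0.8089) = 0.2372/0.4275 = 0.5548
Terminal stock prices: S_u = 61.82, S_d = 40.44
Terminal payoffs (K − S): max(-16.82, 0) = 0, max(4.557, 0) = 4.557
Node 0 (S = 50): V_0 = e^(−0.045)·[0.5548·0.0000 + 0.4452·4.5571] = 1.9394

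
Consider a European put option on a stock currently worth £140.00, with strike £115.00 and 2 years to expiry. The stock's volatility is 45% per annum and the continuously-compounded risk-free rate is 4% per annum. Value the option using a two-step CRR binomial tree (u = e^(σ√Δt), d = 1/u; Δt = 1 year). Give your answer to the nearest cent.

CRR parameters: u = e^(σ√Δt) = e^(0.45·√1) = 1.5683, d = 1/u = 0.6376
Per-period rate: rΔt = 0.04·1 = 0.04, so R = e^0.04 = 1.0408
Risk-neutral probability p = (e^0.04 − 0.6376)/(1.5683 − 0.6376) = 0.4032/0.9307 = 0.4332
Terminal stock prices: S_uu = 344.3, S_ud = 140, S_dd = 56.92
Terminal payoffs (K − S): max(-229.3, 0) = 0, max(-25, 0) = 0, max(58.08, 0) = 58.08
Node u (S = 219.6): V_u = e^(−0.04)·[0.4332·0.0000 + 0.5668·0.0000] = 0.0000
Node d (S = 89.27): V_d = e^(−0.04)·[0.4332·0.0000 + 0.5668·58.0802] = 31.6285
Node 0 (S = 140): V_0 = e^(−0.04)·[0.4332·0.0000 + 0.5668·31.6285] = 17.2237

£17.22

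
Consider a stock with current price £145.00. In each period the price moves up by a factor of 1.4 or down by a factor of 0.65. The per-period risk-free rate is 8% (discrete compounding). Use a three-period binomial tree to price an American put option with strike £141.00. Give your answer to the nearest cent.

£23.05

Risk-neutral probability p = (1 + 0.08 − 0.65)/(1.4 − 0.65) = 0.4300/0.7500 = 0.5733
Terminal stock prices: S_uuu = 397.9, S_uud = 184.7, S_udd = 85.77, S_ddd = 39.82
Terminal payoffs (K − S): max(-256.9, 0) = 0, max(-43.73, 0) = 0, max(55.23, 0) = 55.23, max(101.2, 0) = 101.2
Node uu (S = 284.2): continuation = 1/1.08·[0.5733·0.0000 + 0.4267·0.0000] = 0.0000; exercise value = 0.0000 ≤ continuation, so V_uu = 0.0000
Node ud (S = 132): continuation = 1/1.08·[0.5733·0.0000 + 0.4267·55.2325] = 21.8202; exercise value = 9.0500 ≤ continuation, so V_ud = 21.8202
Node dd (S = 61.26): continuation = 1/1.08·[0.5733·55.2325 + 0.4267·101.1794] = 69.2931; exercise value = 79.7375 > continuation, so V_dd = 79.7375 (exercise)
Node u (S = 203): continuation = 1/1.08·[0.5733·0.0000 + 0.4267·21.8202] = 8.6203; exercise value = 0.0000 ≤ continuation, so V_u = 8.6203
Node d (S = 94.25): continuation = 1/1.08·[0.5733·21.8202 + 0.4267·79.7375] = 43.0848; exercise value = 46.7500 > continuation, so V_d = 46.7500 (exercise)
Node 0 (S = 145): continuation = 1/1.08·[0.5733·8.6203 + 0.4267·46.7500] = 23.0454; exercise value = 0.0000 ≤ continuation, so V_0 = 23.0454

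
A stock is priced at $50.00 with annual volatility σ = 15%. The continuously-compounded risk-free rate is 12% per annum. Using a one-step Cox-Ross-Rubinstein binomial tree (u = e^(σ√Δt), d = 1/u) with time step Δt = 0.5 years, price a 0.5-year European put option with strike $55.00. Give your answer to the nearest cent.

CRR parameters: u = e^(σ√Δt) = e^(0.15·√0.5) = 1.1119, d = 1/u = 0.8994
Per-period rate: rΔt = 0.12·0.5 = 0.06, so R = e^0.06 = 1.0618
Risk-neutral probability p = (e^0.06 − 0.8994)/(1.1119 − 0.8994) = 0.1625/0.2125 = 0.7645
Terminal stock prices: S_u = 55.59, S_d = 44.97
Terminal payoffs (K − S): max(-0.5948, 0) = 0, max(10.03, 0) = 10.03
Node 0 (S = 50): V_0 = e^(−0.06)·[0.7645·0.0000 + 0.2355·10.0317] = 2.2252

$2.23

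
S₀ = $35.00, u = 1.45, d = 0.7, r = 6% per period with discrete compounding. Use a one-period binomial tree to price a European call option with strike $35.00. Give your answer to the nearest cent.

$7.13

Risk-neutral probability p = (1 + 0.06 − 0.7)/(1.45 − 0.7) = 0.3600/0.7500 = 0.4800
Terminal stock prices: S_u = 50.75, S_d = 24.5
Terminal payoffs (S − K): max(15.75, 0) = 15.75, max(-10.5, 0) = 0
Node 0 (S = 35): V_0 = 1/1.06·[0.4800·15.7500 + 0.5200·0.0000] = 7.1321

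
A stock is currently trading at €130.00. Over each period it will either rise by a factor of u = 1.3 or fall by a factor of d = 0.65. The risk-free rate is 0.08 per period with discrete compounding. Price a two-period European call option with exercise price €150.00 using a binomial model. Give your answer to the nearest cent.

Risk-neutral probability p = (1 + 0.08 − 0.65)/(1.3 − 0.65) = 0.4300/0.6500 = 0.6615
Terminal stock prices: S_uu = 219.7, S_ud = 109.9, S_dd = 54.93
Terminal payoffs (S − K): max(69.7, 0) = 69.7, max(-40.15, 0) = 0, max(-95.07, 0) = 0
Node u (S = 169): V_u = 1/1.08·[0.6615·69.7000 + 0.3385·0.0000] = 42.6937
Node d (S = 84.5): V_d = 1/1.08·[0.6615·0.0000 + 0.3385·0.0000] = 0.0000
Node 0 (S = 130): V_0 = 1/1.08·[0.6615·42.6937 + 0.3385·0.0000] = 26.1514

€26.15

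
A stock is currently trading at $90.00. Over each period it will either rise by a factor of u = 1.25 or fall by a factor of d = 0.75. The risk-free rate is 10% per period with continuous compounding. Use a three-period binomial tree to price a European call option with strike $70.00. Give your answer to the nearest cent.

Risk-neutral probability p = (e^0.1 − 0.75)/(1.25 − 0.75) = 0.3552/0.5000 = 0.7103
Terminal stock prices: S_uuu = 175.8, S_uud = 105.5, S_udd = 63.28, S_ddd = 37.97
Terminal payoffs (S − K): max(105.8, 0) = 105.8, max(35.47, 0) = 35.47, max(-6.719, 0) = 0, max(-32.03, 0) = 0
Node uu (S = 140.6): V_uu = e^(−0.1)·[0.7103·105.7812 + 0.2897·35.4688] = 77.2864
Node ud (S = 84.38): V_ud = e^(−0.1)·[0.7103·35.4688 + 0.2897·0.0000] = 22.7973
Node dd (S = 50.62): V_dd = e^(−0.1)·[0.7103·0.0000 + 0.2897·0.0000] = 0.0000
Node u (S = 112.5): V_u = e^(−0.1)·[0.7103·77.2864 + 0.2897·22.7973] = 55.6504
Node d (S = 67.5): V_d = e^(−0.1)·[0.7103·22.7973 + 0.2897·0.0000] = 14.6528
Node 0 (S = 90): V_0 = e^(−0.1)·[0.7103·55.6504 + 0.2897·14.6528] = 39.6094

$39.61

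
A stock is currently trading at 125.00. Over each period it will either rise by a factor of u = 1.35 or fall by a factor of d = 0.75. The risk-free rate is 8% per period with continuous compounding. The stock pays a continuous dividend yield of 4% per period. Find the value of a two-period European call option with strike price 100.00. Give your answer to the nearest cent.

36.89

Per-period risk-free factor R = e^0.08 = 1.0833; dividend-adjusted growth = e^(0.08−0.04) = 1.0408.
Risk-neutral probability p = (1.0408 − 0.75)/(1.35 − 0.75) = 0.2908/0.6000 = 0.4847
Terminal stock prices: S_uu = 227.8, S_ud = 126.6, S_dd = 70.31
Terminal payoffs (S − K): max(127.8, 0) = 127.8, max(26.56, 0) = 26.56, max(-29.69, 0) = 0
Node u (S = 168.8): V_u = e^(−0.08)·[0.4847·127.8125 + 0.5153·26.5625] = 69.8216
Node d (S = 93.75): V_d = e^(−0.08)·[0.4847·26.5625 + 0.5153·0.0000] = 11.8846
Node 0 (S = 125): V_0 = e^(−0.08)·[0.4847·69.8216 + 0.5153·11.8846] = 36.8931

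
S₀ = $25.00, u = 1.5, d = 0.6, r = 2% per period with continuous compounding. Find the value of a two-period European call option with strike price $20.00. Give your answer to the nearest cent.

Risk-neutral probability p = (e^0.02 − 0.6)/(1.5 − 0.6) = 0.4202/0.9000 = 0.4669
Terminal stock prices: S_uu = 56.25, S_ud = 22.5, S_dd = 9
Terminal payoffs (S − K): max(36.25, 0) = 36.25, max(2.5, 0) = 2.5, max(-11, 0) = 0
Node u (S = 37.5): V_u = e^(−0.02)·[0.4669·36.2500 + 0.5331·2.5000] = 17.8960
Node d (S = 15): V_d = e^(−0.02)·[0.4669·2.5000 + 0.5331·0.0000] = 1.1441
Node 0 (S = 25): V_0 = e^(−0.02)·[0.4669·17.8960 + 0.5331·1.1441] = 8.7879

$8.79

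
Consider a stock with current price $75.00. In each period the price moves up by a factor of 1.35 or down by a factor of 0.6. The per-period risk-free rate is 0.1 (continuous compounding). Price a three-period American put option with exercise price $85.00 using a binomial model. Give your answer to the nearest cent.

Risk-neutral probability p = (e^0.1 − 0.6)/(1.35 − 0.6) = 0.5052/0.7500 = 0.6736
Terminal stock prices: S_uuu = 184.5, S_uud = 82.01, S_udd = 36.45, S_ddd = 16.2
Terminal payoffs (K − S): max(-99.53, 0) = 0, max(2.987, 0) = 2.987, max(48.55, 0) = 48.55, max(68.8, 0) = 68.8
Node uu (S = 136.7): continuation = e^(−0.1)·[0.6736·0.0000 + 0.3264·2.9875] = 0.8824; exercise value = 0.0000 ≤ continuation, so V_uu = 0.8824
Node ud (S = 60.75): continuation = e^(−0.1)·[0.6736·2.9875 + 0.3264·48.5500] = 16.1612; exercise value = 24.2500 > continuation, so V_ud = 24.2500 (exercise)
Node dd (S = 27): continuation = e^(−0.1)·[0.6736·48.5500 + 0.3264·68.8000] = 49.9112; exercise value = 58.0000 > continuation, so V_dd = 58.0000 (exercise)
Node u (S = 101.2): continuation = e^(−0.1)·[0.6736·0.8824 + 0.3264·24.2500] = 7.7006; exercise value = 0.0000 ≤ continuation, so V_u = 7.7006
Node d (S = 45): continuation = e^(−0.1)·[0.6736·24.2500 + 0.3264·58.0000] = 31.9112; exercise value = 40.0000 > continuation, so V_d = 40.0000 (exercise)
Node 0 (S = 75): continuation = e^(−0.1)·[0.6736·7.7006 + 0.3264·40.0000] = 16.5082; exercise value = 10.0000 ≤ continuation, so V_0 = 16.5082

$16.51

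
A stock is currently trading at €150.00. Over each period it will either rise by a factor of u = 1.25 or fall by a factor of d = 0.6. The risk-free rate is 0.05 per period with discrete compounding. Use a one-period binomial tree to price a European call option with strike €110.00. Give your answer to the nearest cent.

Risk-neutral probability p = (1 + 0.05 − 0.6)/(1.25 − 0.6) = 0.4500/0.6500 = 0.6923
Terminal stock prices: S_u = 187.5, S_d = 90
Terminal payoffs (S − K): max(77.5, 0) = 77.5, max(-20, 0) = 0
Node 0 (S = 150): V_0 = 1/1.05·[0.6923·77.5000 + 0.3077·0.0000] = 51.0989

€51.10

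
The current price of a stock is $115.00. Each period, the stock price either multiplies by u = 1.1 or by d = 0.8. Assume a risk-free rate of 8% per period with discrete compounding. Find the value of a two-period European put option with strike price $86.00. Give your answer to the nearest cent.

Risk-neutral probability p = (1 + 0.08 − 0.8)/(1.1 − 0.8) = 0.2800/0.3000 = 0.9333
Terminal stock prices: S_uu = 139.2, S_ud = 101.2, S_dd = 73.6
Terminal payoffs (K − S): max(-53.15, 0) = 0, max(-15.2, 0) = 0, max(12.4, 0) = 12.4
Node u (S = 126.5): V_u = 1/1.08·[0.9333·0.0000 + 0.0667·0.0000] = 0.0000
Node d (S = 92): V_d = 1/1.08·[0.9333·0.0000 + 0.0667·12.4000] = 0.7654
Node 0 (S = 115): V_0 = 1/1.08·[0.9333·0.0000 + 0.0667·0.7654] = 0.0472

$0.05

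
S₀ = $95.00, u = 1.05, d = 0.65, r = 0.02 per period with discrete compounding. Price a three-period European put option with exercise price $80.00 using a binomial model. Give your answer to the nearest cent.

$2.74

Risk-neutral probability p = (1 + 0.02 − 0.65)/(1.05 − 0.65) = 0.3700/0.4000 = 0.9250
Terminal stock prices: S_uuu = 110, S_uud = 68.08, S_udd = 42.14, S_ddd = 26.09
Terminal payoffs (K − S): max(-29.97, 0) = 0, max(11.92, 0) = 11.92, max(37.86, 0) = 37.86, max(53.91, 0) = 53.91
Node uu (S = 104.7): V_uu = 1/1.02·[0.9250·0.0000 + 0.0750·11.9206] = 0.8765
Node ud (S = 64.84): V_ud = 1/1.02·[0.9250·11.9206 + 0.0750·37.8556] = 13.5939
Node dd (S = 40.14): V_dd = 1/1.02·[0.9250·37.8556 + 0.0750·53.9106] = 38.2939
Node u (S = 99.75): V_u = 1/1.02·[0.9250·0.8765 + 0.0750·13.5939] = 1.7944
Node d (S = 61.75): V_d = 1/1.02·[0.9250·13.5939 + 0.0750·38.2939] = 15.1435
Node 0 (S = 95): V_0 = 1/1.02·[0.9250·1.7944 + 0.0750·15.1435] = 2.7408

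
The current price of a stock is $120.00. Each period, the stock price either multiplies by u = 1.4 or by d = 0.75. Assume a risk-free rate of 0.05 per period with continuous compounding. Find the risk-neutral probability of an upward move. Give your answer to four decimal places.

p = 0.4635

Risk-neutral probability p = (e^0.05 − 0.75)/(1.4 − 0.75) = 0.3013/0.6500 = 0.4635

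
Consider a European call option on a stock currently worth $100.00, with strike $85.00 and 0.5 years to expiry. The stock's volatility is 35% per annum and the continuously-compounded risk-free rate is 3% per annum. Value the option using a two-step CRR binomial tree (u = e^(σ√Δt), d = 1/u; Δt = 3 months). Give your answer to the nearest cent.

$20.17

CRR parameters: u = e^(σ√Δt) = e^(0.35·√0.25) = 1.1912, d = 1/u = 0.8395
Per-period rate: rΔt = 0.03·0.25 = 0.0075, so R = e^0.0075 = 1.0075
Risk-neutral probability p = (e^0.0075 − 0.8395)/(1.1912 − 0.8395) = 0.1681/0.3518 = 0.4778
Terminal stock prices: S_uu = 141.9, S_ud = 100, S_dd = 70.47
Terminal payoffs (S − K): max(56.91, 0) = 56.91, max(15, 0) = 15, max(-14.53, 0) = 0
Node u (S = 119.1): V_u = e^(−0.0075)·[0.4778·56.9068 + 0.5222·15.0000] = 34.7597
Node d (S = 83.95): V_d = e^(−0.0075)·[0.4778·15.0000 + 0.5222·0.0000] = 7.1129
Node 0 (S = 100): V_0 = e^(−0.0075)·[0.4778·34.7597 + 0.5222·7.1129] = 20.1696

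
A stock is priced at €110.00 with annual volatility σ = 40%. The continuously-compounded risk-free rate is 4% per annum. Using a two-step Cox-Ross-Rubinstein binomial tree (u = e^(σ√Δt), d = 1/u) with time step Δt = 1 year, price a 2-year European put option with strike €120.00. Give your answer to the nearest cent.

CRR parameters: u = e^(σ√Δt) = e^(0.4·√1) = 1.4918, d = 1/u = 0.6703
Per-period rate: rΔt = 0.04·1 = 0.04, so R = e^0.04 = 1.0408
Risk-neutral probability p = (e^0.04 − 0.6703)/(1.4918 − 0.6703) = 0.3705/0.8215 = 0.4510
Terminal stock prices: S_uu = 244.8, S_ud = 110, S_dd = 49.43
Terminal payoffs (K − S): max(-124.8, 0) = 0, max(10, 0) = 10, max(70.57, 0) = 70.57
Node u (S = 164.1): V_u = e^(−0.04)·[0.4510·0.0000 + 0.5490·10.0000] = 5.2748
Node d (S = 73.74): V_d = e^(−0.04)·[0.4510·10.0000 + 0.5490·70.5738] = 41.5595
Node 0 (S = 110): V_0 = e^(−0.04)·[0.4510·5.2748 + 0.5490·41.5595] = 24.2075

€24.21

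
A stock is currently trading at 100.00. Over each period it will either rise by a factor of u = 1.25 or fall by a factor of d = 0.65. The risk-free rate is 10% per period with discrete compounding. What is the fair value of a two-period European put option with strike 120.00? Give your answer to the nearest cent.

Risk-neutral probability p = (1 + 0.1 − 0.65)/(1.25 − 0.65) = 0.4500/0.6000 = 0.7500
Terminal stock prices: S_uu = 156.2, S_ud = 81.25, S_dd = 42.25
Terminal payoffs (K − S): max(-36.25, 0) = 0, max(38.75, 0) = 38.75, max(77.75, 0) = 77.75
Node u (S = 125): V_u = 1/1.1·[0.7500·0.0000 + 0.2500·38.7500] = 8.8068
Node d (S = 65): V_d = 1/1.1·[0.7500·38.7500 + 0.2500·77.7500] = 44.0909
Node 0 (S = 100): V_0 = 1/1.1·[0.7500·8.8068 + 0.2500·44.0909] = 16.0253

16.03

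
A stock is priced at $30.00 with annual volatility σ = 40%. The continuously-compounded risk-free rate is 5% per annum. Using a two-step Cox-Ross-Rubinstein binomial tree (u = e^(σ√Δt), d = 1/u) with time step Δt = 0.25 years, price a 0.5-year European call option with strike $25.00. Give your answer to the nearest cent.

CRR parameters: u = e^(σ√Δt) = e^(0.4·√0.25) = 1.2214, d = 1/u = 0.8187
Per-period rate: rΔt = 0.05·0.25 = 0.0125, so R = e^0.0125 = 1.0126
Risk-neutral probability p = (e^0.0125 − 0.8187)/(1.2214 − 0.8187) = 0.1938/0.4027 = 0.4814
Terminal stock prices: S_uu = 44.75, S_ud = 30, S_dd = 20.11
Terminal payoffs (S − K): max(19.75, 0) = 19.75, max(5, 0) = 5, max(-4.89, 0) = 0
Node u (S = 36.64): V_u = e^(−0.0125)·[0.4814·19.7547 + 0.5186·5.0000] = 11.9526
Node d (S = 24.56): V_d = e^(−0.0125)·[0.4814·5.0000 + 0.5186·0.0000] = 2.3771
Node 0 (S = 30): V_0 = e^(−0.0125)·[0.4814·11.9526 + 0.5186·2.3771] = 6.9000

$6.90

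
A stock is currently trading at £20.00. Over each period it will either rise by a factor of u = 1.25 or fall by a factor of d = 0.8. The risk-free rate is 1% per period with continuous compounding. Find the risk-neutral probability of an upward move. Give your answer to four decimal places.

p = 0.4668

Risk-neutral probability p = (e^0.01 − 0.8)/(1.25 − 0.8) = 0.2101/0.4500 = 0.4668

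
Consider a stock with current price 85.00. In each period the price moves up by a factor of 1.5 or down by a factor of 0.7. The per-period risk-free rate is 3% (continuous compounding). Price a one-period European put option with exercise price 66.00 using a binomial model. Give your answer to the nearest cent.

Risk-neutral probability p = (e^0.03 − 0.7)/(1.5 − 0.7) = 0.3305/0.8000 = 0.4131
Terminal stock prices: S_u = 127.5, S_d = 59.5
Terminal payoffs (K − S): max(-61.5, 0) = 0, max(6.5, 0) = 6.5
Node 0 (S = 85): V_0 = e^(−0.03)·[0.4131·0.0000 + 0.5869·6.5000] = 3.7023

3.70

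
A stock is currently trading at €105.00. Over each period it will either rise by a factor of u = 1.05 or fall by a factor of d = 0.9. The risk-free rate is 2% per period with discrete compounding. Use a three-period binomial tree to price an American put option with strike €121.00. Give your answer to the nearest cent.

€16.00

Risk-neutral probability p = (1 + 0.02 − 0.9)/(1.05 − 0.9) = 0.1200/0.1500 = 0.8000
Terminal stock prices: S_uuu = 121.6, S_uud = 104.2, S_udd = 89.3, S_ddd = 76.55
Terminal payoffs (K − S): max(-0.5506, 0) = 0, max(16.81, 0) = 16.81, max(31.7, 0) = 31.7, max(44.45, 0) = 44.45
Node uu (S = 115.8): continuation = 1/1.02·[0.8000·0.0000 + 0.2000·16.8137] = 3.2968; exercise value = 5.2375 > continuation, so V_uu = 5.2375 (exercise)
Node ud (S = 99.23): continuation = 1/1.02·[0.8000·16.8137 + 0.2000·31.6975] = 19.4025; exercise value = 21.7750 > continuation, so V_ud = 21.7750 (exercise)
Node dd (S = 85.05): continuation = 1/1.02·[0.8000·31.6975 + 0.2000·44.4550] = 33.5775; exercise value = 35.9500 > continuation, so V_dd = 35.9500 (exercise)
Node u (S = 110.2): continuation = 1/1.02·[0.8000·5.2375 + 0.2000·21.7750] = 8.3775; exercise value = 10.7500 > continuation, so V_u = 10.7500 (exercise)
Node d (S = 94.5): continuation = 1/1.02·[0.8000·21.7750 + 0.2000·35.9500] = 24.1275; exercise value = 26.5000 > continuation, so V_d = 26.5000 (exercise)
Node 0 (S = 105): continuation = 1/1.02·[0.8000·10.7500 + 0.2000·26.5000] = 13.6275; exercise value = 16.0000 > continuation, so V_0 = 16.0000 (exercise)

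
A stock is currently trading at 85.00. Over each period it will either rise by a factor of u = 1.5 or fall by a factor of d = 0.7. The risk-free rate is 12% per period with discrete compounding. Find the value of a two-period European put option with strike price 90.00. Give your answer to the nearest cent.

Risk-neutral probability p = (1 + 0.12 − 0.7)/(1.5 − 0.7) = 0.4200/0.8000 = 0.5250
Terminal stock prices: S_uu = 191.2, S_ud = 89.25, S_dd = 41.65
Terminal payoffs (K − S): max(-101.2, 0) = 0, max(0.75, 0) = 0.75, max(48.35, 0) = 48.35
Node u (S = 127.5): V_u = 1/1.12·[0.5250·0.0000 + 0.4750·0.7500] = 0.3181
Node d (S = 59.5): V_d = 1/1.12·[0.5250·0.7500 + 0.4750·48.3500] = 20.8571
Node 0 (S = 85): V_0 = 1/1.12·[0.5250·0.3181 + 0.4750·20.8571] = 8.9948

8.99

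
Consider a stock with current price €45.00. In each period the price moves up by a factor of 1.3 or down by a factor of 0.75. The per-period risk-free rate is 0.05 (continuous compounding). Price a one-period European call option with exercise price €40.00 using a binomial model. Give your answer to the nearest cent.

Risk-neutral probability p = (e^0.05 − 0.75)/(1.3 − 0.75) = 0.3013/0.5500 = 0.5478
Terminal stock prices: S_u = 58.5, S_d = 33.75
Terminal payoffs (S − K): max(18.5, 0) = 18.5, max(-6.25, 0) = 0
Node 0 (S = 45): V_0 = e^(−0.05)·[0.5478·18.5000 + 0.4522·0.0000] = 9.6394

€9.64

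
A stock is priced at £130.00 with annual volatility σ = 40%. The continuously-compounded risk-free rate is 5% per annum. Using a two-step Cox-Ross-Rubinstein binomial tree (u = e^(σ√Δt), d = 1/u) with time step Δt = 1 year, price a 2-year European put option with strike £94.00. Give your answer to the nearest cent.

CRR parameters: u = e^(σ√Δt) = e^(0.4·√1) = 1.4918, d = 1/u = 0.6703
Per-period rate: rΔt = 0.05·1 = 0.05, so R = e^0.05 = 1.0513
Risk-neutral probability p = (e^0.05 − 0.6703)/(1.4918 − 0.6703) = 0.3810/0.8215 = 0.4637
Terminal stock prices: S_uu = 289.3, S_ud = 130, S_dd = 58.41
Terminal payoffs (K − S): max(-195.3, 0) = 0, max(-36, 0) = 0, max(35.59, 0) = 35.59
Node u (S = 193.9): V_u = e^(−0.05)·[0.4637·0.0000 + 0.5363·0.0000] = 0.0000
Node d (S = 87.14): V_d = e^(−0.05)·[0.4637·0.0000 + 0.5363·35.5872] = 18.1538
Node 0 (S = 130): V_0 = e^(−0.05)·[0.4637·0.0000 + 0.5363·18.1538] = 9.2607

£9.26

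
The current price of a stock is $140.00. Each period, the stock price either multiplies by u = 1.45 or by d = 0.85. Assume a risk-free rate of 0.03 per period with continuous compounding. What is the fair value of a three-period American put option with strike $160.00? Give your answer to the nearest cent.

Risk-neutral probability p = (e^0.03 − 0.85)/(1.45 − 0.85) = 0.1805/0.6000 = 0.3008
Terminal stock prices: S_uuu = 426.8, S_uud = 250.2, S_udd = 146.7, S_ddd = 85.98
Terminal payoffs (K − S): max(-266.8, 0) = 0, max(-90.2, 0) = 0, max(13.33, 0) = 13.33, max(74.02, 0) = 74.02
Node uu (S = 294.4): continuation = e^(−0.03)·[0.3008·0.0000 + 0.6992·0.0000] = 0.0000; exercise value = 0.0000 ≤ continuation, so V_uu = 0.0000
Node ud (S = 172.5): continuation = e^(−0.03)·[0.3008·0.0000 + 0.6992·13.3325] = 9.0471; exercise value = 0.0000 ≤ continuation, so V_ud = 9.0471
Node dd (S = 101.1): continuation = e^(−0.03)·[0.3008·13.3325 + 0.6992·74.0225] = 54.1213; exercise value = 58.8500 > continuation, so V_dd = 58.8500 (exercise)
Node u (S = 203): continuation = e^(−0.03)·[0.3008·0.0000 + 0.6992·9.0471] = 6.1392; exercise value = 0.0000 ≤ continuation, so V_u = 6.1392
Node d (S = 119): continuation = e^(−0.03)·[0.3008·9.0471 + 0.6992·58.8500] = 42.5748; exercise value = 41.0000 ≤ continuation, so V_d = 42.5748
Node 0 (S = 140): continuation = e^(−0.03)·[0.3008·6.1392 + 0.6992·42.5748] = 30.6821; exercise value = 20.0000 ≤ continuation, so V_0 = 30.6821

$30.68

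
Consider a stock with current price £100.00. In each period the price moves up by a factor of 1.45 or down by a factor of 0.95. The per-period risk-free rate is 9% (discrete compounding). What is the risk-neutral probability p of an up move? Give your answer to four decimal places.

Risk-neutral probability p = (1 + 0.09 − 0.95)/(1.45 − 0.95) = 0.1400/0.5000 = 0.2800

p = 0.2800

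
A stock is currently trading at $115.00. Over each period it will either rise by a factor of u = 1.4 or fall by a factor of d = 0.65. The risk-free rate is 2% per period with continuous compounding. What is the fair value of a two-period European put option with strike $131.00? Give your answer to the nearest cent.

$32.96

Risk-neutral probability p = (e^0.02 − 0.65)/(1.4 − 0.65) = 0.3702/0.7500 = 0.4936
Terminal stock prices: S_uu = 225.4, S_ud = 104.7, S_dd = 48.59
Terminal payoffs (K − S): max(-94.4, 0) = 0, max(26.35, 0) = 26.35, max(82.41, 0) = 82.41
Node u (S = 161): V_u = e^(−0.02)·[0.4936·0.0000 + 0.5064·26.3500] = 13.0794
Node d (S = 74.75): V_d = e^(−0.02)·[0.4936·26.3500 + 0.5064·82.4125] = 53.6560
Node 0 (S = 115): V_0 = e^(−0.02)·[0.4936·13.0794 + 0.5064·53.6560] = 32.9615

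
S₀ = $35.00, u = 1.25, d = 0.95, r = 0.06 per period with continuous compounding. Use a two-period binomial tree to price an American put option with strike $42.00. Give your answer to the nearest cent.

Risk-neutral probability p = (e^0.06 − 0.95)/(1.25 − 0.95) = 0.1118/0.3000 = 0.3728
Terminal stock prices: S_uu = 54.69, S_ud = 41.56, S_dd = 31.59
Terminal payoffs (K − S): max(-12.69, 0) = 0, max(0.4375, 0) = 0.4375, max(10.41, 0) = 10.41
Node u (S = 43.75): continuation = e^(−0.06)·[0.3728·0.0000 + 0.6272·0.4375] = 0.2584; exercise value = 0.0000 ≤ continuation, so V_u = 0.2584
Node d (S = 33.25): continuation = e^(−0.06)·[0.3728·0.4375 + 0.6272·10.4125] = 6.3041; exercise value = 8.7500 > continuation, so V_d = 8.7500 (exercise)
Node 0 (S = 35): continuation = e^(−0.06)·[0.3728·0.2584 + 0.6272·8.7500] = 5.2592; exercise value = 7.0000 > continuation, so V_0 = 7.0000 (exercise)

$7.00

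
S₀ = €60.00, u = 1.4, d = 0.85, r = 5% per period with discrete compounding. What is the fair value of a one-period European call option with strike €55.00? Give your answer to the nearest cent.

Risk-neutral probability p = (1 + 0.05 − 0.85)/(1.4 − 0.85) = 0.2000/0.5500 = 0.3636
Terminal stock prices: S_u = 84, S_d = 51
Terminal payoffs (S − K): max(29, 0) = 29, max(-4, 0) = 0
Node 0 (S = 60): V_0 = 1/1.05·[0.3636·29.0000 + 0.6364·0.0000] = 10.0433

€10.04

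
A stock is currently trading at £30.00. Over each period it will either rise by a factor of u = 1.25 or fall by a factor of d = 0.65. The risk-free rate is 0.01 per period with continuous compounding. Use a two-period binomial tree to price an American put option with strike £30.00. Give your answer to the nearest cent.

£5.48

Risk-neutral probability p = (e^0.01 − 0.65)/(1.25 − 0.65) = 0.3601/0.6000 = 0.6001
Terminal stock prices: S_uu = 46.88, S_ud = 24.38, S_dd = 12.68
Terminal payoffs (K − S): max(-16.88, 0) = 0, max(5.625, 0) = 5.625, max(17.32, 0) = 17.32
Node u (S = 37.5): continuation = e^(−0.01)·[0.6001·0.0000 + 0.3999·5.6250] = 2.2271; exercise value = 0.0000 ≤ continuation, so V_u = 2.2271
Node d (S = 19.5): continuation = e^(−0.01)·[0.6001·5.6250 + 0.3999·17.3250] = 10.2015; exercise value = 10.5000 > continuation, so V_d = 10.5000 (exercise)
Node 0 (S = 30): continuation = e^(−0.01)·[0.6001·2.2271 + 0.3999·10.5000] = 5.4805; exercise value = 0.0000 ≤ continuation, so V_0 = 5.4805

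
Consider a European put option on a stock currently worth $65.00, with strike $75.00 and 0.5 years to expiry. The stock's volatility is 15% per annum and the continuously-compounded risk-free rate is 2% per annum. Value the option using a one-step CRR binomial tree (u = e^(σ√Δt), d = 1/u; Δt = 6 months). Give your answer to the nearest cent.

CRR parameters: u = e^(σ√Δt) = e^(0.15·√0.5) = 1.1119, d = 1/u = 0.8994
Per-period rate: rΔt = 0.02·0.5 = 0.01, so R = e^0.01 = 1.0101
Risk-neutral probability p = (e^0.01 − 0.8994)/(1.1119 − 0.8994) = 0.1107/0.2125 = 0.5208
Terminal stock prices: S_u = 72.27, S_d = 58.46
Terminal payoffs (K − S): max(2.727, 0) = 2.727, max(16.54, 0) = 16.54
Node 0 (S = 65): V_0 = e^(−0.01)·[0.5208·2.7268 + 0.4792·16.5413] = 9.2537

$9.25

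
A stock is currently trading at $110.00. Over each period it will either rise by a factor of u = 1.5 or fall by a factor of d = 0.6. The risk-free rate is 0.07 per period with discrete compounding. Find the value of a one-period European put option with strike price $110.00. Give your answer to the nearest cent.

Risk-neutral probability p = (1 + 0.07 − 0.6)/(1.5 − 0.6) = 0.4700/0.9000 = 0.5222
Terminal stock prices: S_u = 165, S_d = 66
Terminal payoffs (K − S): max(-55, 0) = 0, max(44, 0) = 44
Node 0 (S = 110): V_0 = 1/1.07·[0.5222·0.0000 + 0.4778·44.0000] = 19.6469

$19.65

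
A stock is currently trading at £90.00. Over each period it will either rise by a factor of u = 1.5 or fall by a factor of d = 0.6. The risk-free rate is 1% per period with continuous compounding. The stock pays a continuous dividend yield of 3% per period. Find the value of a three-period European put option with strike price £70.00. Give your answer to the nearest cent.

Per-period risk-free factor R = e^0.01 = 1.0101; dividend-adjusted growth = e^(0.01−0.03) = 0.9802.
Risk-neutral probability p = (0.9802 − 0.6)/(1.5 − 0.6) = 0.3802/0.9000 = 0.4224
Terminal stock prices: S_uuu = 303.8, S_uud = 121.5, S_udd = 48.6, S_ddd = 19.44
Terminal payoffs (K − S): max(-233.8, 0) = 0, max(-51.5, 0) = 0, max(21.4, 0) = 21.4, max(50.56, 0) = 50.56
Node uu (S = 202.5): V_uu = e^(−0.01)·[0.4224·0.0000 + 0.5776·0.0000] = 0.0000
Node ud (S = 81): V_ud = e^(−0.01)·[0.4224·0.0000 + 0.5776·21.4000] = 12.2367
Node dd (S = 32.4): V_dd = e^(−0.01)·[0.4224·21.4000 + 0.5776·50.5600] = 37.8611
Node u (S = 135): V_u = e^(−0.01)·[0.4224·0.0000 + 0.5776·12.2367] = 6.9971
Node d (S = 54): V_d = e^(−0.01)·[0.4224·12.2367 + 0.5776·37.8611] = 26.7672
Node 0 (S = 90): V_0 = e^(−0.01)·[0.4224·6.9971 + 0.5776·26.7672] = 18.2322

£18.23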